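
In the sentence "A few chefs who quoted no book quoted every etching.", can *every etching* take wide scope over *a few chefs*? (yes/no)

The relative clause *who quoted no book* modifies *a few chefs*, but *every etching* is not inside that relative clause — it is an argument of the matrix verb.
QR within a single clause is free, so the lower quantifier may take scope over the higher one.

Yes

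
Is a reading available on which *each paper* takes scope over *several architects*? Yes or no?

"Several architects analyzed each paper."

Yes

Both DPs are arguments of the same predicate; there is no clause or island boundary between them.
QR within a single clause is free, so the lower quantifier may take scope over the higher one.
So *each paper* > *several architects* is among the available readings.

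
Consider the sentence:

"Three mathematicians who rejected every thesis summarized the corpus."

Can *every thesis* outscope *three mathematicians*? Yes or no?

No

Structurally, *every thesis* is inside the relative clause *who rejected every thesis*.
QR out of a relative clause is ruled out by the relative-clause island constraint.
So *every thesis* cannot raise to a position above *three mathematicians*.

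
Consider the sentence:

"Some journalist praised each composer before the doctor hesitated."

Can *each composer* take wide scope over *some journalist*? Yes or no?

Yes

Although there is an adjunct clause, *each composer* is in the main clause, not inside the adjunct.
Since no island is crossed, the inverse ordering is licensed alongside surface scope.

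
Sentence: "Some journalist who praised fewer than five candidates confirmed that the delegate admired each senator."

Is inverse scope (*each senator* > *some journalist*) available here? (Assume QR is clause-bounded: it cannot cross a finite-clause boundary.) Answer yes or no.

The DP *each senator* is contained in the finite complement clause *that the delegate admired each senator*.
Finite CP is the ceiling for QR here, by assumption.
Hence only narrow scope for *each senator* (under *some journalist*) survives.
(Only the surface reading survives: one fixed journalist with respect to all the relevant senators.)

No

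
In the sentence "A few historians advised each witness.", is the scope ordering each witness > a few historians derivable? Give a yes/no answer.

Yes

*each witness* and *a few historians* are in the same minimal clause.
Ordinary QR to a clause-peripheral position gives the wide-scope LF for the lower DP.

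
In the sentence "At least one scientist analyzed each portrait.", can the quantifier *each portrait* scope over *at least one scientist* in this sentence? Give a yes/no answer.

*at least one scientist* and *each portrait* are co-arguments of the matrix verb, with nothing but a clause-internal boundary between them.
Nothing blocks QR of the lower DP to a position above the higher one, so inverse scope is available.

Yes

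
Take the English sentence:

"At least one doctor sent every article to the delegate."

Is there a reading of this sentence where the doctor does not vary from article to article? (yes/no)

The described interpretation is the *at least one doctor* > *every article* scoping.
That is the surface-scope ordering, which is always one of the available readings — island constraints only ever restrict inverse scope.

Yes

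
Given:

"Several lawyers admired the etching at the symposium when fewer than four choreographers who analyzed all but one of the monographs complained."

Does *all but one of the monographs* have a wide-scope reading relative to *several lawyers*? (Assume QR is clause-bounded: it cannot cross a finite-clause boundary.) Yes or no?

No

The DP *all but one of the monographs* is contained in the relative clause *who analyzed all but one of the monographs*, which is itself inside the adjunct *when fewer than four choreographers who analyzed all but one of the monographs complained*.
Two island boundaries intervene — the relative clause and the adjunct. Either alone would block QR.
*all but one of the monographs* is confined to the island and cannot take scope over *several lawyers*.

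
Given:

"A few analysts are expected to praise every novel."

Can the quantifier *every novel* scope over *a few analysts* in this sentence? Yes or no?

Yes

Raising constructions are monoclausal for scope purposes; *every novel* is not separated from *a few analysts* by any island.
QR within a single clause is free, so the lower quantifier may take scope over the higher one.
Both orderings are possible: *a few analysts* > *every novel* and *every novel* > *a few analysts*.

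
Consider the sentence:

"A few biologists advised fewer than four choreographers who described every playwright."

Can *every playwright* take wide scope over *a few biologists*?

*every playwright* sits inside the relative clause *who described every playwright* modifying *fewer than four choreographers*.
The relative clause forms an island for QR, so the quantifier is confined to the head noun's restrictor.
So *every playwright* cannot raise to a position above *a few biologists*.

No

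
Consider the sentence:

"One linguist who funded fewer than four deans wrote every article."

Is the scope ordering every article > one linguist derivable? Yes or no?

Yes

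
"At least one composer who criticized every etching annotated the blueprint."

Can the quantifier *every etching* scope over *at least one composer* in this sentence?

No

*every etching* is embedded in the relative clause *who criticized every etching*.
The relative clause forms an island for QR, so the quantifier is confined to the head noun's restrictor.
*every etching* is confined to the island and cannot take scope over *at least one composer*.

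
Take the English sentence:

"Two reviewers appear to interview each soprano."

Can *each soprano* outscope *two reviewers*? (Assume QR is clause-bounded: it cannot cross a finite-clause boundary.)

Raising constructions are monoclausal for scope purposes; *each soprano* is not separated from *two reviewers* by any island.
Ordinary QR to a clause-peripheral position gives the wide-scope LF for the lower DP.
The sentence is scopally ambiguous between *two reviewers* > *each soprano* and *each soprano* > *two reviewers*.

Yes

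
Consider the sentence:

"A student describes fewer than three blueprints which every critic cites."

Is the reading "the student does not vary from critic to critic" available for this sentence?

The paraphrase describes the scope ordering *a student* > *every critic*.
Nothing needs to raise for *a student* > *every critic*, so no island constraint is at stake.

Yes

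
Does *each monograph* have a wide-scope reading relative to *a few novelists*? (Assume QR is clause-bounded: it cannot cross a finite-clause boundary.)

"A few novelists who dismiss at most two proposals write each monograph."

Yes

Although the sentence contains a relative clause (*who dismiss at most two proposals*), *each monograph* is outside it, in the matrix VP.
With no island boundary between them, the object can take inverse scope over the subject via ordinary QR within the clause.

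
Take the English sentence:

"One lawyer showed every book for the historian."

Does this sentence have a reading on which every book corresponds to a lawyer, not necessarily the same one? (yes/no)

Yes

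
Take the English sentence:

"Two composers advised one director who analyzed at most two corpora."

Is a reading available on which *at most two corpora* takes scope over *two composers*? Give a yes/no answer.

No

*at most two corpora* occurs within the relative clause *who analyzed at most two corpora* modifying *one director*.
Relative clauses are scope islands: a quantifier cannot QR out of a relative clause to take scope in the matrix clause.
So the wide-scope reading for *at most two corpora* is blocked.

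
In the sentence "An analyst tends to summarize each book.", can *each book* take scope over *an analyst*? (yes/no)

Infinitival complements of raising predicates do not block QR; *each book* and *an analyst* are effectively clausemates.
With no island boundary between them, the object can take inverse scope over the subject via ordinary QR within the clause.

Yes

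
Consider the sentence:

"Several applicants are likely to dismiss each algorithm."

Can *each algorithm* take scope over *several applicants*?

Raising constructions are monoclausal for scope purposes; *each algorithm* is not separated from *several applicants* by any island.
Clause-internal QR can adjoin the lower DP above the subject, yielding the inverse reading.

Yes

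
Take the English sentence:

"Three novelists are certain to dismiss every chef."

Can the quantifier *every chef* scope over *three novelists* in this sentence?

Yes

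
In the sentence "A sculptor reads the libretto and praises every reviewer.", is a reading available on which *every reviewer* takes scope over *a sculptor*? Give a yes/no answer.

*every reviewer* is embedded in one conjunct of the coordinate structure (*praises every reviewer*).
Asymmetric QR out of one conjunct violates the Coordinate Structure Constraint.
*every reviewer* is confined to the island and cannot take scope over *a sculptor*.
(Only the surface reading survives: one fixed sculptor with respect to all the relevant reviewers.)

No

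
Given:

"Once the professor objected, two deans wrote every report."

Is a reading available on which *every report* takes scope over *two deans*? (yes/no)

Yes

The adjunct island is irrelevant here — *every report* and *two deans* are both in the matrix clause.
Clause-internal QR can adjoin the lower DP above the subject, yielding the inverse reading.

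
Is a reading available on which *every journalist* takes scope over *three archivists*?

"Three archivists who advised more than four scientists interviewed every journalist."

*every journalist* sits in the matrix clause, not in the relative clause on *three archivists*.
Clause-internal QR can adjoin the lower DP above the subject, yielding the inverse reading.

Yes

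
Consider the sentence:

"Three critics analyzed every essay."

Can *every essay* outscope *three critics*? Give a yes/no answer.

*every essay* is the matrix object and *three critics* the matrix subject; the two are clausemates.
Clause-internal QR can adjoin the lower DP above the subject, yielding the inverse reading.
Both orderings are possible: *three critics* > *every essay* and *every essay* > *three critics*.

Yes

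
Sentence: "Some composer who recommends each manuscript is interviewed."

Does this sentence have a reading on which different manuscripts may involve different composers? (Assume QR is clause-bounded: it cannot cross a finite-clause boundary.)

That reading corresponds to *each manuscript* > *some composer*.
*each manuscript* occurs within the relative clause *who recommends each manuscript*.
Quantifiers inside a relative clause are trapped there; the RC boundary blocks QR.
There is no licit LF on which *each manuscript* c-commands *some composer*.

No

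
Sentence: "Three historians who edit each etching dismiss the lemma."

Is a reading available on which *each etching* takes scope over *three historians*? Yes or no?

No

*each etching* sits inside the relative clause *who edit each etching*.
The relative clause forms an island for QR, so the quantifier is confined to the head noun's restrictor.
So the wide-scope reading for *each etching* is blocked.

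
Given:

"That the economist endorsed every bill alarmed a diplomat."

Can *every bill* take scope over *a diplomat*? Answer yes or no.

*every bill* occurs within the sentential subject *that the economist endorsed every bill*.
Clausal subjects are scope islands; QR from inside the subject into the matrix is barred.
So the wide-scope reading for *every bill* is blocked.

No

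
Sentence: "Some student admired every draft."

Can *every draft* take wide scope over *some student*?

Yes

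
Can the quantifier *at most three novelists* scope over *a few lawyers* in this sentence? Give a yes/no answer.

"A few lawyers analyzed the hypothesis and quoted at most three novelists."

No

Structurally, *at most three novelists* is inside one conjunct of the coordinate structure (*quoted at most three novelists*).
A quantifier cannot raise out of one conjunct of a coordination across the whole coordinate structure — the CSC applies to QR.
*at most three novelists* is confined to the island and cannot take scope over *a few lawyers*.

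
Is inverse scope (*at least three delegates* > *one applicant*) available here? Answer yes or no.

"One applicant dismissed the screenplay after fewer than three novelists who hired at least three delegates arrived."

The DP *at least three delegates* is contained in the relative clause *who hired at least three delegates*, which is itself inside the adjunct *after fewer than three novelists who hired at least three delegates arrived*.
The quantifier would have to escape first the RC and then the adjunct — two independent island violations.
So *at least three delegates* cannot raise high enough to outscope *one applicant*; only the surface ordering *one applicant* > *at least three delegates* is available.
(Only the surface reading survives: one fixed applicant with respect to all the relevant delegates.)

No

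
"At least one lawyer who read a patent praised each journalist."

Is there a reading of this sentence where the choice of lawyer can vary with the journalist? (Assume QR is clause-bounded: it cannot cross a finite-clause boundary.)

This is the *each journalist* > *at least one lawyer* reading.
The RC *who read a patent* is an island, but *each journalist* is not inside it — it is the matrix object, a clausemate of *at least one lawyer*.
Since no island is crossed, the inverse ordering is licensed alongside surface scope.
Both orderings are possible: *at least one lawyer* > *each journalist* and *each journalist* > *at least one lawyer*.

Yes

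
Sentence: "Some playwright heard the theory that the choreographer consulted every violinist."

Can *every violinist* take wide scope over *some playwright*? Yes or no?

*every violinist* occurs within the complex NP *the theory that the choreographer consulted every violinist*.
Since the clause is the complement of a nominal head, the CNPC blocks scope extraction.
Hence only narrow scope for *every violinist* (under *some playwright*) survives.
(Only the surface reading survives: one fixed playwright with respect to all the relevant violinists.)

No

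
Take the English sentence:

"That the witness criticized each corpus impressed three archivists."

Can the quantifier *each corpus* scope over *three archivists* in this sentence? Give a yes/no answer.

*each corpus* occurs within the sentential subject *that the witness criticized each corpus*.
Sentential subjects are islands: a quantifier inside the subject clause cannot raise over the matrix predicate.
*each corpus* is confined to the island and cannot take scope over *three archivists*.

No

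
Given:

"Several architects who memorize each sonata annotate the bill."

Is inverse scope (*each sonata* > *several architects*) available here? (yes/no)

No

*each sonata* is embedded in the relative clause *who memorize each sonata*.
Relative clauses block scope extraction: QR cannot target a position outside the modified NP.
*each sonata* > *several architects* would require crossing that boundary, which is illicit.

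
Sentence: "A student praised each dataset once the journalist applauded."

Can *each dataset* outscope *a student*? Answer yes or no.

The adjunct clause does not contain *each dataset*, which is the matrix object.
Ordinary QR to a clause-peripheral position gives the wide-scope LF for the lower DP.

Yes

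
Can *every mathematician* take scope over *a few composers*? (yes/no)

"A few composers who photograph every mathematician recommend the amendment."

*every mathematician* is embedded in the relative clause *who photograph every mathematician*.
A relative clause is a scope island — quantifier raising cannot cross its boundary.
So the wide-scope reading for *every mathematician* is blocked.

No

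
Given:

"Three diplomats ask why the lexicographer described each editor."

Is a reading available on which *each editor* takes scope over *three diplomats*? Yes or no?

The DP *each editor* is contained in the embedded question *why the lexicographer described each editor*.
Embedded wh-clauses are opaque for QR, so the quantifier stays inside the question.
So the wide-scope reading for *each editor* is blocked.

No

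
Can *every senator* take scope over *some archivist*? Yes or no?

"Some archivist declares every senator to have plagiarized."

Yes

*every senator* is the subject of an ECM infinitive — the infinitival complement of an ECM verb is not a scope island, so *every senator* can raise into the matrix clause.
No island intervenes, so both surface and inverse scope are derivable.
Both orderings are possible: *some archivist* > *every senator* and *every senator* > *some archivist*.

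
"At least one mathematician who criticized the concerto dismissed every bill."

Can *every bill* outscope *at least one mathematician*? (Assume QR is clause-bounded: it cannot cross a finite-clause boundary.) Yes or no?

The RC *who criticized the concerto* is an island, but *every bill* is not inside it — it is the matrix object, a clausemate of *at least one mathematician*.
With no island boundary between them, the object can take inverse scope over the subject via ordinary QR within the clause.
So *every bill* > *at least one mathematician* is among the available readings.

Yes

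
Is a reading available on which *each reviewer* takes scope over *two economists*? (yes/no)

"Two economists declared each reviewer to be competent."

Yes

*each reviewer* is an ECM subject; ECM complements are not islands, and the embedded quantifier may take matrix scope.
With no island boundary between them, the object can take inverse scope over the subject via ordinary QR within the clause.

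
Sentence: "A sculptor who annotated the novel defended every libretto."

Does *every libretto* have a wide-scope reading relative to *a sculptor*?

Yes

The RC *who annotated the novel* is an island, but *every libretto* is not inside it — it is the matrix object, a clausemate of *a sculptor*.
Since no island is crossed, the inverse ordering is licensed alongside surface scope.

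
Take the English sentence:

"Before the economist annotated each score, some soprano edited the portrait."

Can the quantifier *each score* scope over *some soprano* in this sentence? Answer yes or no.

No

The DP *each score* is contained in the adjunct clause *before the economist annotated each score*.
Adverbial clauses are not L-marked, so they are barriers for QR — the quantifier cannot escape the adjunct.
There is no licit LF on which *each score* c-commands *some soprano*.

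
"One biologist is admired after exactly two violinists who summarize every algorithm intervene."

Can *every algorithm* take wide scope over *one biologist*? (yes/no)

No

Structurally, *every algorithm* is inside the relative clause *who summarize every algorithm*, which is itself inside the adjunct *after exactly two violinists who summarize every algorithm intervene*.
Nested islands: the RC island is itself inside an adjunct island, so wide scope is doubly excluded.
Hence only narrow scope for *every algorithm* (under *one biologist*) survives.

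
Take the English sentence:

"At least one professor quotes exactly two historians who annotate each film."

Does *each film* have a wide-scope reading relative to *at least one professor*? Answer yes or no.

The DP *each film* is contained in the relative clause *who annotate each film* modifying *exactly two historians*.
Relative clauses are scope islands: a quantifier cannot QR out of a relative clause to take scope in the matrix clause.
Hence only narrow scope for *each film* (under *at least one professor*) survives.
(Only the surface reading survives: one fixed professor with respect to all the relevant films.)

No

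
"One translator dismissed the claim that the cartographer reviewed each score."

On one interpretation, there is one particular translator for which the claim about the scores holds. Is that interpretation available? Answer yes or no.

This is the *one translator* > *each score* reading.
Nothing needs to raise for *one translator* > *each score*, so no island constraint is at stake.

Yes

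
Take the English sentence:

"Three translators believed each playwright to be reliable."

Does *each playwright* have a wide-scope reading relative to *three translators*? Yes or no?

Yes

ECM infinitives lack a CP barrier, so *each playwright* can QR over the matrix subject *three translators*.
With no island boundary between them, the object can take inverse scope over the subject via ordinary QR within the clause.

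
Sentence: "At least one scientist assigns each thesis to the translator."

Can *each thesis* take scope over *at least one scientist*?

*each thesis* and *at least one scientist* are in the same minimal clause.
Since no island is crossed, the inverse ordering is licensed alongside surface scope.
So *each thesis* > *at least one scientist* is among the available readings.

Yes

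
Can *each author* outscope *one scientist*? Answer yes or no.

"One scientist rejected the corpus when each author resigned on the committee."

Structurally, *each author* is inside the adjunct clause *when each author resigned on the committee*.
Since the clause is an adjunct (not a complement), the Adjunct Condition blocks QR across its edge.
There is no licit LF on which *each author* c-commands *one scientist*.

No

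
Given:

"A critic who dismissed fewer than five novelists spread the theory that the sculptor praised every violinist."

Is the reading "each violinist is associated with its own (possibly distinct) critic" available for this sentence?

That reading corresponds to *every violinist* > *a critic*.
The DP *every violinist* is contained in the complex NP *the theory that the sculptor praised every violinist*.
Noun-complement clauses are scope islands (the Complex NP Constraint): a quantifier inside one cannot scope into the matrix.
So *every violinist* cannot raise to a position above *a critic*.

No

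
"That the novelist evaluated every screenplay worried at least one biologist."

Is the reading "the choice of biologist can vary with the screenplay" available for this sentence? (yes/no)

This is the *every screenplay* > *at least one biologist* reading.
*every screenplay* sits inside the sentential subject *that the novelist evaluated every screenplay*.
Subjects — clausal subjects included — are islands for extraction, and QR is no exception.
So *every screenplay* cannot raise to a position above *at least one biologist*.

No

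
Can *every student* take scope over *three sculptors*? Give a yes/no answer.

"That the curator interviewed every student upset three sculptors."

No

*every student* sits inside the sentential subject *that the curator interviewed every student*.
The subject-island constraint blocks QR out of a clausal subject.
*every student* > *three sculptors* would require crossing that boundary, which is illicit.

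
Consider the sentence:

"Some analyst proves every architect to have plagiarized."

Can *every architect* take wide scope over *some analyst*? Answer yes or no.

This is an ECM construction: *every architect* is the infinitival subject, Case-marked by the matrix verb, and the infinitive is transparent for QR.
Since no island is crossed, the inverse ordering is licensed alongside surface scope.

Yes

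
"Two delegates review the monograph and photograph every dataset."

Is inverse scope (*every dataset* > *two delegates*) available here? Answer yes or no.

No

*every dataset* is embedded in one conjunct of the coordinate structure (*photograph every dataset*).
QR out of a conjunct would have to apply non-ATB, which the CSC forbids.
*every dataset* > *two delegates* would require crossing that boundary, which is illicit.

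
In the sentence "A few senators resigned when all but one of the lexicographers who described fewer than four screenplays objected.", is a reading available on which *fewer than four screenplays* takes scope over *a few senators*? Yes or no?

No

The target quantifier *fewer than four screenplays* is part of the relative clause *who described fewer than four screenplays*, which is itself inside the adjunct *when all but one of the lexicographers who described fewer than four screenplays objected*.
Even if one barrier were somehow void, the other would still block QR.
There is no licit LF on which *fewer than four screenplays* c-commands *a few senators*.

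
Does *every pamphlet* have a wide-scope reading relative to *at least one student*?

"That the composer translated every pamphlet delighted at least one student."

Structurally, *every pamphlet* is inside the sentential subject *that the composer translated every pamphlet*.
Sentential subjects are islands: a quantifier inside the subject clause cannot raise over the matrix predicate.
*every pamphlet* > *at least one student* would require crossing that boundary, which is illicit.

No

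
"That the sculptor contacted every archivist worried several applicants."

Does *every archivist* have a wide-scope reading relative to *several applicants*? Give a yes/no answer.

The target quantifier *every archivist* is part of the sentential subject *that the sculptor contacted every archivist*.
Subjects — clausal subjects included — are islands for extraction, and QR is no exception.
So the wide-scope reading for *every archivist* is blocked.

No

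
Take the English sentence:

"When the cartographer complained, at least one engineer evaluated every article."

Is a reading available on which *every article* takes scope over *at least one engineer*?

Yes

The adjunct clause does not contain *every article*, which is the matrix object.
Since no island is crossed, the inverse ordering is licensed alongside surface scope.
So *every article* > *at least one engineer* is among the available readings.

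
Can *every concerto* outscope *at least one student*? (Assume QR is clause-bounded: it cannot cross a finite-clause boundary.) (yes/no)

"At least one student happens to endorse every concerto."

Yes

*every concerto* is inside a raising infinitive, which is transparent to QR (no CP barrier), so it behaves as a matrix argument.
No island intervenes, so both surface and inverse scope are derivable.
So *every concerto* > *at least one student* is among the available readings.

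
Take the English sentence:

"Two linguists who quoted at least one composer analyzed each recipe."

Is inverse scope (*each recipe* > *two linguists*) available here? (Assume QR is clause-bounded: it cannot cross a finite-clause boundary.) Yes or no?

Yes

Although the sentence contains a relative clause (*who quoted at least one composer*), *each recipe* is outside it, in the matrix VP.
QR within a single clause is free, so the lower quantifier may take scope over the higher one.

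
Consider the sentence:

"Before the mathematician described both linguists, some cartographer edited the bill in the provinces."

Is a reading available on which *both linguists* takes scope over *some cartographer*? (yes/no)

The DP *both linguists* is contained in the adjunct clause *before the mathematician described both linguists*.
Adjunct clauses are scope islands: a quantifier inside an adjunct cannot raise into the matrix clause.
There is no licit LF on which *both linguists* c-commands *some cartographer*.

No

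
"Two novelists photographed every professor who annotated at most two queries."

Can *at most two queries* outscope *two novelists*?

No

*at most two queries* occurs within the relative clause *who annotated at most two queries* modifying *every professor*.
A relative clause is a scope island — quantifier raising cannot cross its boundary.
So the wide-scope reading for *at most two queries* is blocked.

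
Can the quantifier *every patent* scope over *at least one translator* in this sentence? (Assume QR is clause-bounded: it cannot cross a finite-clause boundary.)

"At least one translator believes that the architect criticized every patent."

No

*every patent* is embedded in the finite complement clause *that the architect criticized every patent*.
QR is clause-bounded, so the finite complement is a scope island for the embedded quantifier.
So the wide-scope reading for *every patent* is blocked.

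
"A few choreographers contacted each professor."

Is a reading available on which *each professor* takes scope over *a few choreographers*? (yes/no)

Yes

*each professor* and *a few choreographers* are in the same minimal clause.
QR within a single clause is free, so the lower quantifier may take scope over the higher one.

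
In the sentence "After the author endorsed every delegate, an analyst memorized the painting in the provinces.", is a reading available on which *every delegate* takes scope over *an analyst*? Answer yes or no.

No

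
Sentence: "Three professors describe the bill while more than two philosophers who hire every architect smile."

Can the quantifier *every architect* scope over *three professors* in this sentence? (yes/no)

No

The DP *every architect* is contained in the relative clause *who hire every architect*, which is itself inside the adjunct *while more than two philosophers who hire every architect smile*.
Two island boundaries intervene — the relative clause and the adjunct. Either alone would block QR.
There is no licit LF on which *every architect* c-commands *three professors*.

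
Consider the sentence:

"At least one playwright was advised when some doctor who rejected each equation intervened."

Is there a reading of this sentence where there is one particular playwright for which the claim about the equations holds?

This is the *at least one playwright* > *each equation* reading.
That is the surface-scope ordering, which is always one of the available readings — island constraints only ever restrict inverse scope.

Yes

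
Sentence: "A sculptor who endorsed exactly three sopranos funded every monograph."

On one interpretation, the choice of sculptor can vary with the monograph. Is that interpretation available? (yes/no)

Yes

That reading corresponds to *every monograph* > *a sculptor*.
The RC *who endorsed exactly three sopranos* is an island, but *every monograph* is not inside it — it is the matrix object, a clausemate of *a sculptor*.
No island intervenes, so both surface and inverse scope are derivable.
Both orderings are possible: *a sculptor* > *every monograph* and *every monograph* > *a sculptor*.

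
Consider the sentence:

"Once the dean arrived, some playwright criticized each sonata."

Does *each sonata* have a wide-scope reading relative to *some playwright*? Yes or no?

Yes

The adjunct island is irrelevant here — *each sonata* and *some playwright* are both in the matrix clause.
Since no island is crossed, the inverse ordering is licensed alongside surface scope.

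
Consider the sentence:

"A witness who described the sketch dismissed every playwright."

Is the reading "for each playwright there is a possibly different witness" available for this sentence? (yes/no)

Yes

The paraphrase describes the scope ordering *every playwright* > *a witness*.
*every playwright* is a matrix argument; only *a witness* is modified by the relative clause *who described the sketch*, so the RC island is irrelevant to the target quantifier.
Since no island is crossed, the inverse ordering is licensed alongside surface scope.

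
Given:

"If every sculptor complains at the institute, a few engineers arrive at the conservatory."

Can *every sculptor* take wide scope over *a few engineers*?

No

*every sculptor* sits inside the adjunct clause *if every sculptor complains at the institute*.
The adjunct-island constraint bars QR out of an adverbial clause.
So the wide-scope reading for *every sculptor* is blocked.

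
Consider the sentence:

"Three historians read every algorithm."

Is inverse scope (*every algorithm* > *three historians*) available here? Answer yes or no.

Yes

*every algorithm* and *three historians* are in the same minimal clause.
With no island boundary between them, the object can take inverse scope over the subject via ordinary QR within the clause.
The sentence is scopally ambiguous between *three historians* > *every algorithm* and *every algorithm* > *three historians*.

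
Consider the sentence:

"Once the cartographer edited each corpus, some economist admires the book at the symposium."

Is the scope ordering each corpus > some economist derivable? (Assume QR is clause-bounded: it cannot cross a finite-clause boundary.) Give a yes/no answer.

No

*each corpus* occurs within the adjunct clause *once the cartographer edited each corpus*.
Adverbial clauses are not L-marked, so they are barriers for QR — the quantifier cannot escape the adjunct.
So *each corpus* cannot raise to a position above *some economist*.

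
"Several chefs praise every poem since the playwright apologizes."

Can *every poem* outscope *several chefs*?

Yes

The adjunct island is irrelevant here — *every poem* and *several chefs* are both in the matrix clause.
Clause-internal QR can adjoin the lower DP above the subject, yielding the inverse reading.
Both orderings are possible: *several chefs* > *every poem* and *every poem* > *several chefs*.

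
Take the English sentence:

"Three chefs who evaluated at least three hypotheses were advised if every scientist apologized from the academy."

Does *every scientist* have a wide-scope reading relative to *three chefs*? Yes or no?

No

*every scientist* is embedded in the adjunct clause *if every scientist apologized from the academy*.
Since the clause is an adjunct (not a complement), the Adjunct Condition blocks QR across its edge.
So *every scientist* cannot raise high enough to outscope *three chefs*; only the surface ordering *three chefs* > *every scientist* is available.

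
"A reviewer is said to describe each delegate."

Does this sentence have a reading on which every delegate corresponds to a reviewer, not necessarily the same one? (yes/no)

That reading corresponds to *each delegate* > *a reviewer*.
The matrix predicate is a raising verb, whose infinitival complement is not a scope island — *each delegate* can QR into the matrix clause.
Clause-internal QR can adjoin the lower DP above the subject, yielding the inverse reading.

Yes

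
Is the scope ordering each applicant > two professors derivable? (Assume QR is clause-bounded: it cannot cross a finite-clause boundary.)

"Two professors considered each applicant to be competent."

The ECM infinitive is scope-transparent — *each applicant* is free to raise above *two professors*.
QR within a single clause is free, so the lower quantifier may take scope over the higher one.

Yes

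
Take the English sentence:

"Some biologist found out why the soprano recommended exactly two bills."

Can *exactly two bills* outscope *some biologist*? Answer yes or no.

No

*exactly two bills* sits inside the embedded question *why the soprano recommended exactly two bills*.
An indirect question is a wh-island; the filled [Spec,CP] blocks QR across the CP edge.
Hence only narrow scope for *exactly two bills* (under *some biologist*) survives.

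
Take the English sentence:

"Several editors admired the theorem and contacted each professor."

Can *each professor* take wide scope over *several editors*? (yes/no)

No

The DP *each professor* is contained in one conjunct of the coordinate structure (*contacted each professor*).
A quantifier cannot raise out of one conjunct of a coordination across the whole coordinate structure — the CSC applies to QR.
So the wide-scope reading for *each professor* is blocked.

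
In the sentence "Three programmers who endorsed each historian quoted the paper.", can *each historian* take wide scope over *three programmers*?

No

The target quantifier *each historian* is part of the relative clause *who endorsed each historian*.
A relative clause is a scope island — quantifier raising cannot cross its boundary.
Hence only narrow scope for *each historian* (under *three programmers*) survives.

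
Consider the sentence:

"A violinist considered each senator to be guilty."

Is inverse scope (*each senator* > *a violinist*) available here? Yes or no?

*each senator* is an ECM subject; ECM complements are not islands, and the embedded quantifier may take matrix scope.
Nothing blocks QR of the lower DP to a position above the higher one, so inverse scope is available.
The sentence is scopally ambiguous between *a violinist* > *each senator* and *each senator* > *a violinist*.

Yes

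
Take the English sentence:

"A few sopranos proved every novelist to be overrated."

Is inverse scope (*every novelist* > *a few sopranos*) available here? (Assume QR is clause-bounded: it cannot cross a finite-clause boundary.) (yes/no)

Yes

The ECM infinitive is scope-transparent — *every novelist* is free to raise above *a few sopranos*.
Clause-internal QR can adjoin the lower DP above the subject, yielding the inverse reading.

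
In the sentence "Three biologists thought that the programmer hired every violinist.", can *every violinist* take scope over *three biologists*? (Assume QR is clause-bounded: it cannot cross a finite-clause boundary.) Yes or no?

*every violinist* occurs within the finite complement clause *that the programmer hired every violinist*.
Given the clause-boundedness assumption, QR cannot cross the finite CP into the matrix.
There is no licit LF on which *every violinist* c-commands *three biologists*.

No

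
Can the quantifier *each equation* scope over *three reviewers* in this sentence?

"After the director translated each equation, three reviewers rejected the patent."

No

*each equation* sits inside the adjunct clause *after the director translated each equation*.
Adjuncts are opaque for quantifier raising; a quantifier in an adjunct stays inside it.
There is no licit LF on which *each equation* c-commands *three reviewers*.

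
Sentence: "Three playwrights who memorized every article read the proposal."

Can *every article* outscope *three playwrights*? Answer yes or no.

No

*every article* occurs within the relative clause *who memorized every article*.
The relative clause forms an island for QR, so the quantifier is confined to the head noun's restrictor.
The inverse ordering *every article* > *three playwrights* is therefore underivable.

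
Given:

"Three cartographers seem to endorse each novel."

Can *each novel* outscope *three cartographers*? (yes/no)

Yes

*each novel* is the object of the infinitival complement of a raising predicate; raising infinitives are transparent for QR, so the two DPs are in effect clausemates.
No island intervenes, so both surface and inverse scope are derivable.
Both orderings are possible: *three cartographers* > *each novel* and *each novel* > *three cartographers*.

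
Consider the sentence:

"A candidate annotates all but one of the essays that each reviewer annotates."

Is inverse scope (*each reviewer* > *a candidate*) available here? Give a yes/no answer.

The target quantifier *each reviewer* is part of the relative clause *that each reviewer annotates* modifying *all but one of the essays*.
Relative clauses are scope islands: a quantifier cannot QR out of a relative clause to take scope in the matrix clause.
*each reviewer* > *a candidate* would require crossing that boundary, which is illicit.

No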